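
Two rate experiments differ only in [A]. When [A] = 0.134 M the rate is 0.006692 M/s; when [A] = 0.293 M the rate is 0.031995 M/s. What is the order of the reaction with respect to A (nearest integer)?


Rate is proportional to [A]^n, so rate2/rate1 = ([A]2/[A]1)^n. Take logs to solve for n.
rate2/rate1 = 0.031995 / 0.006692 = 4.7811
[A]2/[A]1 = 0.293 / 0.134 = 2.1866
n = ln(4.7811) / ln(2.1866) = 2.0
Nearest integer order:

2


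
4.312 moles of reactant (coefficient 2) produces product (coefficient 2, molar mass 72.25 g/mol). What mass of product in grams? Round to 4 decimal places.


Use the coefficient ratio to convert reactant moles to product moles, then multiply by the product's molar mass.
moles_P = moles_R * (coeff_P / coeff_R) = 4.312 * (2/2) = 4.312
mass_P = moles_P * M_P = 4.312 * 72.25
mass_P = 311.542 g, rounded to 4 dp:

311.5420 g


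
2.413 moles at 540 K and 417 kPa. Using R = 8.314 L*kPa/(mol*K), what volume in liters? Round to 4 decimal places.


PV = nRT, solve for V = nRT / P.
nRT = 2.413 * 8.314 * 540 = 10833.3083
V = 10833.3083 / 417
V = 25.97915659 L, rounded to 4 dp:

25.9792 L


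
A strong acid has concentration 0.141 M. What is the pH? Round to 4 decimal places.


A strong acid dissociates completely, so [H+] equals the given concentration.
pH = -log10([H+]) = -log10(0.141)
pH = 0.85078089, rounded to 4 dp:

0.8508


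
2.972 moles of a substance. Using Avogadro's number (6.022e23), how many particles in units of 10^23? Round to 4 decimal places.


N = n * NA, then divide by 1e23 for the requested units.
N / 1e23 = n * 6.022
N / 1e23 = 2.972 * 6.022
N / 1e23 = 17.897384, rounded to 4 dp:

17.8974


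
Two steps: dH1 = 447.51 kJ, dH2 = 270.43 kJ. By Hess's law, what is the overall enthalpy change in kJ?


Hess's law: enthalpy is a state function, so add the step enthalpies.
dH_total = dH1 + dH2 = 447.51 + (270.43)
dH_total = 717.94 kJ:

717.94 kJ


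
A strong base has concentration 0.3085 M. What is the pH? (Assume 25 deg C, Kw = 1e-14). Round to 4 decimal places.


A strong base dissociates completely, so [OH-] equals the given concentration.
pOH = -log10([OH-]) = -log10(0.3085) = 0.510745
pH = 14 - pOH = 14 - 0.510745
pH = 13.489255, rounded to 4 dp:

13.4893


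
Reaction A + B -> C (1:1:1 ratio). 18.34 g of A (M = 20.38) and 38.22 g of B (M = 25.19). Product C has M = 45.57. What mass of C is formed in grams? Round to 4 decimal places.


Find moles of each reactant; the smaller value is the limiting reagent in a 1:1:1 reaction, so moles_C equals moles of the limiter.
n_A = mass_A / M_A = 18.34 / 20.38 = 0.899902 mol
n_B = mass_B / M_B = 38.22 / 25.19 = 1.517269 mol
Limiting reagent: A (smaller), n_limiting = 0.899902 mol
mass_C = n_limiting * M_C = 0.899902 * 45.57
mass_C = 41.00853414 g, rounded to 4 dp:

41.0085 g


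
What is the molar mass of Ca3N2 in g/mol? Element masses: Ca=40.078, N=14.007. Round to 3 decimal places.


M = sum(count * atomic_mass) over atoms.
M = 3*40.078 + 2*14.007
M = 120.234 + 28.014
M = 148.248 g/mol, rounded to 3 dp:

148.248 g/mol


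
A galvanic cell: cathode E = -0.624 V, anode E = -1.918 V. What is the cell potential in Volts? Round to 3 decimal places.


Standard cell potential: E_cell = E_cathode - E_anode.
E_cell = -0.624 - (-1.918)
E_cell = 1.294 V, rounded to 3 dp:

1.294 V


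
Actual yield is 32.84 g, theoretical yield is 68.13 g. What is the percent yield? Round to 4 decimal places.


% yield = 100 * actual / theoretical
% yield = 100 * 32.84 / 68.13
% yield = 48.20196683 %, rounded to 4 dp:

48.2020 %


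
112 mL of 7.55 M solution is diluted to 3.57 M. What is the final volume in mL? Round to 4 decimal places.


Dilution: M1*V1 = M2*V2, solve for V2.
V2 = M1*V1 / M2
V2 = 7.55 * 112 / 3.57
V2 = 845.6 / 3.57
V2 = 236.8627451 mL, rounded to 4 dp:

236.8627 mL


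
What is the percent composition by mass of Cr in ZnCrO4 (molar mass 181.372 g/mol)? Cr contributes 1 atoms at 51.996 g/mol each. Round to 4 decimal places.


pct = 100 * (n_elem * M_elem) / M_total
mass_contribution = 1 * 51.996 = 51.996 g/mol
pct = 100 * 51.996 / 181.372
pct = 28.66815164 %, rounded to 4 dp:

28.6682 %


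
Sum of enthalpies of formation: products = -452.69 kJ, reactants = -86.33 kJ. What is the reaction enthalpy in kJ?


dH_rxn = sum(dH_f products) - sum(dH_f reactants)
dH_rxn = -452.69 - (-86.33)
dH_rxn = -366.36 kJ:

-366.36 kJ


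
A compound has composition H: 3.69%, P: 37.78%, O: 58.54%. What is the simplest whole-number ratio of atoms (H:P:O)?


Assume 100 g of compound, divide each mass% by atomic mass to get moles, then normalize by the smallest to get a raw atom ratio.
Moles per 100 g: H: 3.69/1.008 = 3.6607, P: 37.78/30.974 = 1.2197, O: 58.54/15.999 = 3.659
Raw ratio (divide by min = 1.2197): H: 3.001, P: 1.0, O: 3.0
Multiply by 1 to clear fractions: H: 3.001 ~= 3, P: 1.0 ~= 1, O: 3.0 ~= 3
Reduce by GCD to get the simplest whole-number ratio:

3:1:3


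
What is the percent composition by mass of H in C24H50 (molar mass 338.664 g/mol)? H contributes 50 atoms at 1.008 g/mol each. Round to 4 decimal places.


pct = 100 * (n_elem * M_elem) / M_total
mass_contribution = 50 * 1.008 = 50.4 g/mol
pct = 100 * 50.4 / 338.664
pct = 14.88200694 %, rounded to 4 dp:

14.8820 %


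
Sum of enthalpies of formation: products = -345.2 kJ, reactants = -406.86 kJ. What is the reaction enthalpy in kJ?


dH_rxn = sum(dH_f products) - sum(dH_f reactants)
dH_rxn = -345.2 - (-406.86)
dH_rxn = 61.66 kJ:

61.66 kJ


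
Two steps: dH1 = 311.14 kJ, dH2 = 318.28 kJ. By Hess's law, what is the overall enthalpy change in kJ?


Hess's law: enthalpy is a state function, so add the step enthalpies.
dH_total = dH1 + dH2 = 311.14 + (318.28)
dH_total = 629.42 kJ:

629.42 kJ


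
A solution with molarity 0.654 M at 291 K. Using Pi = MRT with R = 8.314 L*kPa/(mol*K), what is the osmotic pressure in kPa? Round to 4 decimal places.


Osmotic pressure (van't Hoff): Pi = M*R*T.
RT = 8.314 * 291 = 2419.374
Pi = 0.654 * 2419.374
Pi = 1582.270596 kPa, rounded to 4 dp:

1582.2706 kPa


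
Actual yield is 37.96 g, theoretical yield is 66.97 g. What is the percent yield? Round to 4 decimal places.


% yield = 100 * actual / theoretical
% yield = 100 * 37.96 / 66.97
% yield = 56.68209646 %, rounded to 4 dp:

56.6821 %


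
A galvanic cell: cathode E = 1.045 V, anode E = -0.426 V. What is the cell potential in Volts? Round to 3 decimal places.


Standard cell potential: E_cell = E_cathode - E_anode.
E_cell = 1.045 - (-0.426)
E_cell = 1.471 V, rounded to 3 dp:

1.471 V


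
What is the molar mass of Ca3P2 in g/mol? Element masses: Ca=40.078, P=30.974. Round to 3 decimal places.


M = sum(count * atomic_mass) over atoms.
M = 3*40.078 + 2*30.974
M = 120.234 + 61.948
M = 182.182 g/mol, rounded to 3 dp:

182.182 g/mol


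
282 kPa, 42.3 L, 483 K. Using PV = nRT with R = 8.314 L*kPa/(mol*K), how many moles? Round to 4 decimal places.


PV = nRT, solve for n = PV / (RT).
PV = 282 * 42.3 = 11928.6
RT = 8.314 * 483 = 4015.662
n = 11928.6 / 4015.662
n = 2.97051893 mol, rounded to 4 dp:

2.9705 mol


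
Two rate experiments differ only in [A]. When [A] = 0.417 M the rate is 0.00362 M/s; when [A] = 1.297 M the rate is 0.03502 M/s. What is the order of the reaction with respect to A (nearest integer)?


Rate is proportional to [A]^n, so rate2/rate1 = ([A]2/[A]1)^n. Take logs to solve for n.
rate2/rate1 = 0.03502 / 0.00362 = 9.674
[A]2/[A]1 = 1.297 / 0.417 = 3.1103
n = ln(9.674) / ln(3.1103) = 2.0
Nearest integer order:

2


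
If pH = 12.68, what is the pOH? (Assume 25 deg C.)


At 25 deg C, pH + pOH = 14.
pOH = 14 - pH = 14 - 12.68
pOH = 1.32:

1.32


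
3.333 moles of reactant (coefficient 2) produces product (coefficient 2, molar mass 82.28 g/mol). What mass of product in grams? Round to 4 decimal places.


Use the coefficient ratio to convert reactant moles to product moles, then multiply by the product's molar mass.
moles_P = moles_R * (coeff_P / coeff_R) = 3.333 * (2/2) = 3.333
mass_P = moles_P * M_P = 3.333 * 82.28
mass_P = 274.23924 g, rounded to 4 dp:

274.2392 g


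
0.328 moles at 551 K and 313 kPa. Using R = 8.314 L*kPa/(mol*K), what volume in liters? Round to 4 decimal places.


PV = nRT, solve for V = nRT / P.
nRT = 0.328 * 8.314 * 551 = 1502.5726
V = 1502.5726 / 313
V = 4.80055144 L, rounded to 4 dp:

4.8006 L


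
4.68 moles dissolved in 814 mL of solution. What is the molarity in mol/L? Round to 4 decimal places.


Convert volume to liters: V_L = V_mL / 1000.
V_L = 814 / 1000 = 0.814 L
M = n / V_L = 4.68 / 0.814
M = 5.74938575 mol/L, rounded to 4 dp:

5.7494 mol/L


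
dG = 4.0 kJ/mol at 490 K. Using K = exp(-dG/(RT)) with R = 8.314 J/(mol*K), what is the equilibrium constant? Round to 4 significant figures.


dG is in kJ/mol; multiply by 1000 to match R in J/(mol*K).
RT = 8.314 * 490 = 4073.86 J/mol
exponent = -dG*1000 / (RT) = -(4.0*1000) / 4073.86 = -0.98186977
K = exp(-0.98186977)
K = 0.37461001, rounded to 4 significant figures:

0.3746


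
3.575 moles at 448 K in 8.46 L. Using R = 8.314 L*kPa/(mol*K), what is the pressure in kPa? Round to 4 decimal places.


PV = nRT, solve for P = nRT / V.
nRT = 3.575 * 8.314 * 448 = 13315.7024
P = 13315.7024 / 8.46
P = 1573.96009456 kPa, rounded to 4 dp:

1573.9601 kPa


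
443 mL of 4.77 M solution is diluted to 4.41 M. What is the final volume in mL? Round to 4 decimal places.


Dilution: M1*V1 = M2*V2, solve for V2.
V2 = M1*V1 / M2
V2 = 4.77 * 443 / 4.41
V2 = 2113.11 / 4.41
V2 = 479.16326531 mL, rounded to 4 dp:

479.1633 mL


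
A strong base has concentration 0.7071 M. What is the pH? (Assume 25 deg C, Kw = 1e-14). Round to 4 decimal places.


A strong base dissociates completely, so [OH-] equals the given concentration.
pOH = -log10([OH-]) = -log10(0.7071) = 0.150519
pH = 14 - pOH = 14 - 0.150519
pH = 13.849481, rounded to 4 dp:

13.8495


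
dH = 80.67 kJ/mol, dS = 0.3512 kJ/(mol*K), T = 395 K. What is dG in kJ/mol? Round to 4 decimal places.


Gibbs: dG = dH - T*dS (consistent units, dS already in kJ/(mol*K)).
T*dS = 395 * 0.3512 = 138.724
dG = 80.67 - (138.724)
dG = -58.054 kJ/mol, rounded to 4 dp:

-58.0540 kJ/mol


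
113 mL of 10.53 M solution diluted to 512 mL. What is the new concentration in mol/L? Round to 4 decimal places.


Dilution: M1*V1 = M2*V2, solve for M2.
M2 = M1*V1 / V2
M2 = 10.53 * 113 / 512
M2 = 1189.89 / 512
M2 = 2.32400391 mol/L, rounded to 4 dp:

2.3240 mol/L


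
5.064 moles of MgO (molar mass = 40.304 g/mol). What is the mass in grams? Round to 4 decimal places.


mass = n * M
mass = 5.064 * 40.304
mass = 204.099456 g, rounded to 4 dp:

204.0995 g


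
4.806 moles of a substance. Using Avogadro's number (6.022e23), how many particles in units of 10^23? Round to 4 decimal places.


N = n * NA, then divide by 1e23 for the requested units.
N / 1e23 = n * 6.022
N / 1e23 = 4.806 * 6.022
N / 1e23 = 28.941732, rounded to 4 dp:

28.9417


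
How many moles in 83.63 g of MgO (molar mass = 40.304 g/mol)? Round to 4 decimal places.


n = mass / M
n = 83.63 / 40.304
n = 2.07498015 mol, rounded to 4 dp:

2.0750 mol


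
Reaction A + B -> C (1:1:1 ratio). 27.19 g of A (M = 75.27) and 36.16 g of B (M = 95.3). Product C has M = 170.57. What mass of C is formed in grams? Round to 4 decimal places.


Find moles of each reactant; the smaller value is the limiting reagent in a 1:1:1 reaction, so moles_C equals moles of the limiter.
n_A = mass_A / M_A = 27.19 / 75.27 = 0.361233 mol
n_B = mass_B / M_B = 36.16 / 95.3 = 0.379433 mol
Limiting reagent: A (smaller), n_limiting = 0.361233 mol
mass_C = n_limiting * M_C = 0.361233 * 170.57
mass_C = 61.61551281 g, rounded to 4 dp:

61.6155 g


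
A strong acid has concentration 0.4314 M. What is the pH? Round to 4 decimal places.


A strong acid dissociates completely, so [H+] equals the given concentration.
pH = -log10([H+]) = -log10(0.4314)
pH = 0.36511986, rounded to 4 dp:

0.3651


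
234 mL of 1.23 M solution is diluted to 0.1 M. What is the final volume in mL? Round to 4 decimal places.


Dilution: M1*V1 = M2*V2, solve for V2.
V2 = M1*V1 / M2
V2 = 1.23 * 234 / 0.1
V2 = 287.82 / 0.1
V2 = 2878.2 mL, rounded to 4 dp:

2878.2000 mL


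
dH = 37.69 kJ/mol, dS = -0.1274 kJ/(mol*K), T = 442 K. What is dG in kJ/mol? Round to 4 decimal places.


Gibbs: dG = dH - T*dS (consistent units, dS already in kJ/(mol*K)).
T*dS = 442 * -0.1274 = -56.3108
dG = 37.69 - (-56.3108)
dG = 94.0008 kJ/mol, rounded to 4 dp:

94.0008 kJ/mol


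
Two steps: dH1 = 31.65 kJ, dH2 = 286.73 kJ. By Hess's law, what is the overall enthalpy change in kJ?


Hess's law: enthalpy is a state function, so add the step enthalpies.
dH_total = dH1 + dH2 = 31.65 + (286.73)
dH_total = 318.38 kJ:

318.38 kJ


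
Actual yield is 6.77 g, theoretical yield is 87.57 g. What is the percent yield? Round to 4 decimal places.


% yield = 100 * actual / theoretical
% yield = 100 * 6.77 / 87.57
% yield = 7.73095809 %, rounded to 4 dp:

7.7310 %


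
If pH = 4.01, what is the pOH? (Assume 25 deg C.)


At 25 deg C, pH + pOH = 14.
pOH = 14 - pH = 14 - 4.01
pOH = 9.99:

9.99


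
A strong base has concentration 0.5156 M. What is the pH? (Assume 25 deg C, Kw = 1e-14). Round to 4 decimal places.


A strong base dissociates completely, so [OH-] equals the given concentration.
pOH = -log10([OH-]) = -log10(0.5156) = 0.287687
pH = 14 - pOH = 14 - 0.287687
pH = 13.712313, rounded to 4 dp:

13.7123


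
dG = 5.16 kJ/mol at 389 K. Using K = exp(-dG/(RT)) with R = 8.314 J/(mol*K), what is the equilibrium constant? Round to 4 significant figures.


dG is in kJ/mol; multiply by 1000 to match R in J/(mol*K).
RT = 8.314 * 389 = 3234.146 J/mol
exponent = -dG*1000 / (RT) = -(5.16*1000) / 3234.146 = -1.59547528
K = exp(-1.59547528)
K = 0.20281211, rounded to 4 significant figures:

0.2028


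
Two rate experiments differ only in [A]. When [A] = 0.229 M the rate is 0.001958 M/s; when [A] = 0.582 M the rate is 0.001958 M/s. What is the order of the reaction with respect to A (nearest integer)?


Rate is proportional to [A]^n, so rate2/rate1 = ([A]2/[A]1)^n. Take logs to solve for n.
rate2/rate1 = 0.001958 / 0.001958 = 1.0
[A]2/[A]1 = 0.582 / 0.229 = 2.5415
n = ln(1.0) / ln(2.5415) = 0.0
Nearest integer order:

0


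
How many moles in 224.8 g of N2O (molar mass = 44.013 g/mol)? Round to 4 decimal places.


n = mass / M
n = 224.8 / 44.013
n = 5.10758185 mol, rounded to 4 dp:

5.1076 mol


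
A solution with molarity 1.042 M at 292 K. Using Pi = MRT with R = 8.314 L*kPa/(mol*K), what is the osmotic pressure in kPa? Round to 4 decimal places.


Osmotic pressure (van't Hoff): Pi = M*R*T.
RT = 8.314 * 292 = 2427.688
Pi = 1.042 * 2427.688
Pi = 2529.650896 kPa, rounded to 4 dp:

2529.6509 kPa


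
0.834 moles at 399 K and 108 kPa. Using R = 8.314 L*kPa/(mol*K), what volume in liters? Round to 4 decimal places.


PV = nRT, solve for V = nRT / P.
nRT = 0.834 * 8.314 * 399 = 2766.6165
V = 2766.6165 / 108
V = 25.61681944 L, rounded to 4 dp:

25.6168 L


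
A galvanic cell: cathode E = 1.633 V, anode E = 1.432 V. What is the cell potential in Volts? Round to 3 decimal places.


Standard cell potential: E_cell = E_cathode - E_anode.
E_cell = 1.633 - (1.432)
E_cell = 0.201 V, rounded to 3 dp:

0.201 V


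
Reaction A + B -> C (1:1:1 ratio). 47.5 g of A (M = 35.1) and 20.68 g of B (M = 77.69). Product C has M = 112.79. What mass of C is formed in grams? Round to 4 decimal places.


Find moles of each reactant; the smaller value is the limiting reagent in a 1:1:1 reaction, so moles_C equals moles of the limiter.
n_A = mass_A / M_A = 47.5 / 35.1 = 1.353276 mol
n_B = mass_B / M_B = 20.68 / 77.69 = 0.266186 mol
Limiting reagent: B (smaller), n_limiting = 0.266186 mol
mass_C = n_limiting * M_C = 0.266186 * 112.79
mass_C = 30.02311894 g, rounded to 4 dp:

30.0231 g


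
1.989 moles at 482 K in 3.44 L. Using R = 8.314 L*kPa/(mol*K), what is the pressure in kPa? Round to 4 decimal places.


PV = nRT, solve for P = nRT / V.
nRT = 1.989 * 8.314 * 482 = 7970.6152
P = 7970.6152 / 3.44
P = 2317.03930233 kPa, rounded to 4 dp:

2317.0393 kPa


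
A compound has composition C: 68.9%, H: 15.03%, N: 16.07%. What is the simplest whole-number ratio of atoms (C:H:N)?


Assume 100 g of compound, divide each mass% by atomic mass to get moles, then normalize by the smallest to get a raw atom ratio.
Moles per 100 g: C: 68.9/12.011 = 5.7364, H: 15.03/1.008 = 14.9107, N: 16.07/14.007 = 1.1473
Raw ratio (divide by min = 1.1473): C: 5.0, H: 12.997, N: 1.0
Multiply by 1 to clear fractions: C: 5.0 ~= 5, H: 12.997 ~= 13, N: 1.0 ~= 1
Reduce by GCD to get the simplest whole-number ratio:

5:13:1


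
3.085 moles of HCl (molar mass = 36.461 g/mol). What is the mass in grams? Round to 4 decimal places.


mass = n * M
mass = 3.085 * 36.461
mass = 112.482185 g, rounded to 4 dp:

112.4822 g


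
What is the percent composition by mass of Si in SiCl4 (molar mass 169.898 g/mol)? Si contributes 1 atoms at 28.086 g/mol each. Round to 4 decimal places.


pct = 100 * (n_elem * M_elem) / M_total
mass_contribution = 1 * 28.086 = 28.086 g/mol
pct = 100 * 28.086 / 169.898
pct = 16.53109513 %, rounded to 4 dp:

16.5311 %


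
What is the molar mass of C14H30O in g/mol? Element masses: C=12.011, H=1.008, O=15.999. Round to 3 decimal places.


M = sum(count * atomic_mass) over atoms.
M = 14*12.011 + 30*1.008 + 1*15.999
M = 168.154 + 30.24 + 15.999
M = 214.393 g/mol, rounded to 3 dp:

214.393 g/mol


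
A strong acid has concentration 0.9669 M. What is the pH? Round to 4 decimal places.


A strong acid dissociates completely, so [H+] equals the given concentration.
pH = -log10([H+]) = -log10(0.9669)
pH = 0.01461844, rounded to 4 dp:

0.0146


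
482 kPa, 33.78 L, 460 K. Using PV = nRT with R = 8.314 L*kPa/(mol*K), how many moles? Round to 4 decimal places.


PV = nRT, solve for n = PV / (RT).
PV = 482 * 33.78 = 16281.96
RT = 8.314 * 460 = 3824.44
n = 16281.96 / 3824.44
n = 4.25734487 mol, rounded to 4 dp:

4.2573 mol


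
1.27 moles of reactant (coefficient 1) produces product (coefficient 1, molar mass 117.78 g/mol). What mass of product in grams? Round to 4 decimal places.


Use the coefficient ratio to convert reactant moles to product moles, then multiply by the product's molar mass.
moles_P = moles_R * (coeff_P / coeff_R) = 1.27 * (1/1) = 1.27
mass_P = moles_P * M_P = 1.27 * 117.78
mass_P = 149.5806 g, rounded to 4 dp:

149.5806 g


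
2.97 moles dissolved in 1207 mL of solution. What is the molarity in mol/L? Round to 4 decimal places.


Convert volume to liters: V_L = V_mL / 1000.
V_L = 1207 / 1000 = 1.207 L
M = n / V_L = 2.97 / 1.207
M = 2.46064623 mol/L, rounded to 4 dp:

2.4606 mol/L


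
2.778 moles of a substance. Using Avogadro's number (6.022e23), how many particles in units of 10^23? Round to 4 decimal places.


N = n * NA, then divide by 1e23 for the requested units.
N / 1e23 = n * 6.022
N / 1e23 = 2.778 * 6.022
N / 1e23 = 16.729116, rounded to 4 dp:

16.7291


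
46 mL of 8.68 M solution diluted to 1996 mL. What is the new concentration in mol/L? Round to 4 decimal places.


Dilution: M1*V1 = M2*V2, solve for M2.
M2 = M1*V1 / V2
M2 = 8.68 * 46 / 1996
M2 = 399.28 / 1996
M2 = 0.20004008 mol/L, rounded to 4 dp:

0.2000 mol/L


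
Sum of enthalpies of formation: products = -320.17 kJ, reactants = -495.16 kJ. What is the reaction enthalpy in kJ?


dH_rxn = sum(dH_f products) - sum(dH_f reactants)
dH_rxn = -320.17 - (-495.16)
dH_rxn = 174.99 kJ:

174.99 kJ


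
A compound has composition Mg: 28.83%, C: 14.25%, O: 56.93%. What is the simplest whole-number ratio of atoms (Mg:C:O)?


Assume 100 g of compound, divide each mass% by atomic mass to get moles, then normalize by the smallest to get a raw atom ratio.
Moles per 100 g: Mg: 28.83/24.305 = 1.1862, C: 14.25/12.011 = 1.1864, O: 56.93/15.999 = 3.5583
Raw ratio (divide by min = 1.1862): Mg: 1.0, C: 1.0, O: 3.0
Multiply by 1 to clear fractions: Mg: 1.0 ~= 1, C: 1.0 ~= 1, O: 3.0 ~= 3
Reduce by GCD to get the simplest whole-number ratio:

1:1:3


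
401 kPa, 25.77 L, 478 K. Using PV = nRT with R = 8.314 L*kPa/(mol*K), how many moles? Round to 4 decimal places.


PV = nRT, solve for n = PV / (RT).
PV = 401 * 25.77 = 10333.77
RT = 8.314 * 478 = 3974.092
n = 10333.77 / 3974.092
n = 2.60028454 mol, rounded to 4 dp:

2.6003 mol


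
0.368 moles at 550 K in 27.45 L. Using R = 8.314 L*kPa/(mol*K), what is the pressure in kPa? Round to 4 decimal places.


PV = nRT, solve for P = nRT / V.
nRT = 0.368 * 8.314 * 550 = 1682.7536
P = 1682.7536 / 27.45
P = 61.30249909 kPa, rounded to 4 dp:

61.3025 kPa


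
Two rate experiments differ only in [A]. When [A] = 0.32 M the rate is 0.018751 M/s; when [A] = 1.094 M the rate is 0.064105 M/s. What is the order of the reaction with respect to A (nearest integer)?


Rate is proportional to [A]^n, so rate2/rate1 = ([A]2/[A]1)^n. Take logs to solve for n.
rate2/rate1 = 0.064105 / 0.018751 = 3.4188
[A]2/[A]1 = 1.094 / 0.32 = 3.4188
n = ln(3.4188) / ln(3.4188) = 1.0
Nearest integer order:

1


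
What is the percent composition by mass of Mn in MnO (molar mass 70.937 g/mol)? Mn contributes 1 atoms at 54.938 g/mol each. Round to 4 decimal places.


pct = 100 * (n_elem * M_elem) / M_total
mass_contribution = 1 * 54.938 = 54.938 g/mol
pct = 100 * 54.938 / 70.937
pct = 77.44618464 %, rounded to 4 dp:

77.4462 %


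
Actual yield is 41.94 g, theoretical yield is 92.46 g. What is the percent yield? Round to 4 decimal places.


% yield = 100 * actual / theoretical
% yield = 100 * 41.94 / 92.46
% yield = 45.36015574 %, rounded to 4 dp:

45.3602 %


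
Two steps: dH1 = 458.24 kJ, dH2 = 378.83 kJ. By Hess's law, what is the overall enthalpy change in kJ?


Hess's law: enthalpy is a state function, so add the step enthalpies.
dH_total = dH1 + dH2 = 458.24 + (378.83)
dH_total = 837.07 kJ:

837.07 kJ


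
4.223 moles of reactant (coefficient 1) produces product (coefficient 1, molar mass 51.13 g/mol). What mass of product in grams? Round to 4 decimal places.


Use the coefficient ratio to convert reactant moles to product moles, then multiply by the product's molar mass.
moles_P = moles_R * (coeff_P / coeff_R) = 4.223 * (1/1) = 4.223
mass_P = moles_P * M_P = 4.223 * 51.13
mass_P = 215.92199 g, rounded to 4 dp:

215.9220 g


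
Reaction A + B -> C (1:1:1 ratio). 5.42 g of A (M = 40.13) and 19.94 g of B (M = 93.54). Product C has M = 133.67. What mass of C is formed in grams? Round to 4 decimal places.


Find moles of each reactant; the smaller value is the limiting reagent in a 1:1:1 reaction, so moles_C equals moles of the limiter.
n_A = mass_A / M_A = 5.42 / 40.13 = 0.135061 mol
n_B = mass_B / M_B = 19.94 / 93.54 = 0.213171 mol
Limiting reagent: A (smaller), n_limiting = 0.135061 mol
mass_C = n_limiting * M_C = 0.135061 * 133.67
mass_C = 18.05360387 g, rounded to 4 dp:

18.0536 g


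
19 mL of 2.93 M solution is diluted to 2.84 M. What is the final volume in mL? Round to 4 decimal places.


Dilution: M1*V1 = M2*V2, solve for V2.
V2 = M1*V1 / M2
V2 = 2.93 * 19 / 2.84
V2 = 55.67 / 2.84
V2 = 19.60211268 mL, rounded to 4 dp:

19.6021 mL


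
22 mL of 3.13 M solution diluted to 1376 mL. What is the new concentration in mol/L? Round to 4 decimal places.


Dilution: M1*V1 = M2*V2, solve for M2.
M2 = M1*V1 / V2
M2 = 3.13 * 22 / 1376
M2 = 68.86 / 1376
M2 = 0.0500436 mol/L, rounded to 4 dp:

0.0500 mol/L


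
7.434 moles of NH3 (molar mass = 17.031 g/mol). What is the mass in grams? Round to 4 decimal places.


mass = n * M
mass = 7.434 * 17.031
mass = 126.608454 g, rounded to 4 dp:

126.6085 g


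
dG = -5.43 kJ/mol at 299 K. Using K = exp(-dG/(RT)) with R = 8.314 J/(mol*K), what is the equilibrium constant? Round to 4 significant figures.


dG is in kJ/mol; multiply by 1000 to match R in J/(mol*K).
RT = 8.314 * 299 = 2485.886 J/mol
exponent = -dG*1000 / (RT) = -(-5.43*1000) / 2485.886 = 2.18433186
K = exp(2.18433186)
K = 8.8847103, rounded to 4 significant figures:

8.885


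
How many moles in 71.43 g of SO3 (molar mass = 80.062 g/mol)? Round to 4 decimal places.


n = mass / M
n = 71.43 / 80.062
n = 0.89218356 mol, rounded to 4 dp:

0.8922 mol


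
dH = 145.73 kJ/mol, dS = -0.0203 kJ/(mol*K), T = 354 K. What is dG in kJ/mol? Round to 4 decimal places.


Gibbs: dG = dH - T*dS (consistent units, dS already in kJ/(mol*K)).
T*dS = 354 * -0.0203 = -7.1862
dG = 145.73 - (-7.1862)
dG = 152.9162 kJ/mol, rounded to 4 dp:

152.9162 kJ/mol


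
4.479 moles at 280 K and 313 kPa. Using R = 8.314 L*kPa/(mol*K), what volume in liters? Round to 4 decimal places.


PV = nRT, solve for V = nRT / P.
nRT = 4.479 * 8.314 * 280 = 10426.7537
V = 10426.7537 / 313
V = 33.31231214 L, rounded to 4 dp:

33.3123 L


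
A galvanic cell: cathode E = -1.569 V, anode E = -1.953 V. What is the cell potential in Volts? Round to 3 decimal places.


Standard cell potential: E_cell = E_cathode - E_anode.
E_cell = -1.569 - (-1.953)
E_cell = 0.384 V, rounded to 3 dp:

0.384 V


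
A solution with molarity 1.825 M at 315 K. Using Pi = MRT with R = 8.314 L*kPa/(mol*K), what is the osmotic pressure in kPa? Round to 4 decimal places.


Osmotic pressure (van't Hoff): Pi = M*R*T.
RT = 8.314 * 315 = 2618.91
Pi = 1.825 * 2618.91
Pi = 4779.51075 kPa, rounded to 4 dp:

4779.5108 kPa


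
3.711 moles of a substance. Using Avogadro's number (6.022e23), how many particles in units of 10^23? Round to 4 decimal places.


N = n * NA, then divide by 1e23 for the requested units.
N / 1e23 = n * 6.022
N / 1e23 = 3.711 * 6.022
N / 1e23 = 22.347642, rounded to 4 dp:

22.3476


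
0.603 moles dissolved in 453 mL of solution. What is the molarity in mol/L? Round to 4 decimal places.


Convert volume to liters: V_L = V_mL / 1000.
V_L = 453 / 1000 = 0.453 L
M = n / V_L = 0.603 / 0.453
M = 1.33112583 mol/L, rounded to 4 dp:

1.3311 mol/L


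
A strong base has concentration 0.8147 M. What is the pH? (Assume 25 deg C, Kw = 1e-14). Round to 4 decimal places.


A strong base dissociates completely, so [OH-] equals the given concentration.
pOH = -log10([OH-]) = -log10(0.8147) = 0.089002
pH = 14 - pOH = 14 - 0.089002
pH = 13.910998, rounded to 4 dp:

13.9110


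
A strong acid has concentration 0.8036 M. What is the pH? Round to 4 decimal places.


A strong acid dissociates completely, so [H+] equals the given concentration.
pH = -log10([H+]) = -log10(0.8036)
pH = 0.09496007, rounded to 4 dp:

0.0950


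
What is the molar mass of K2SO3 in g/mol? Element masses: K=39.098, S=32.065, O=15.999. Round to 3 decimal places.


M = sum(count * atomic_mass) over atoms.
M = 2*39.098 + 1*32.065 + 3*15.999
M = 78.196 + 32.065 + 47.997
M = 158.258 g/mol, rounded to 3 dp:

158.258 g/mol


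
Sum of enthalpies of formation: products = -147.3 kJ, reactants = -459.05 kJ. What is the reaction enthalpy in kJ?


dH_rxn = sum(dH_f products) - sum(dH_f reactants)
dH_rxn = -147.3 - (-459.05)
dH_rxn = 311.75 kJ:

311.75 kJ


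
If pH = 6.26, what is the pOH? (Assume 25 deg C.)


At 25 deg C, pH + pOH = 14.
pOH = 14 - pH = 14 - 6.26
pOH = 7.74:

7.74


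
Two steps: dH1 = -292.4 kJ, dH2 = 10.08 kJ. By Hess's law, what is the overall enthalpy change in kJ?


Hess's law: enthalpy is a state function, so add the step enthalpies.
dH_total = dH1 + dH2 = -292.4 + (10.08)
dH_total = -282.32 kJ:

-282.32 kJ


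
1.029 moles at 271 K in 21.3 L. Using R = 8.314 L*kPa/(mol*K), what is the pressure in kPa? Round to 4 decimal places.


PV = nRT, solve for P = nRT / V.
nRT = 1.029 * 8.314 * 271 = 2318.4337
P = 2318.4337 / 21.3
P = 108.84665258 kPa, rounded to 4 dp:

108.8467 kPa


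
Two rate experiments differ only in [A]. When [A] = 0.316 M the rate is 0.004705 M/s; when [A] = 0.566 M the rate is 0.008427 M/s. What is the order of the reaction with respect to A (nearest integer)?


Rate is proportional to [A]^n, so rate2/rate1 = ([A]2/[A]1)^n. Take logs to solve for n.
rate2/rate1 = 0.008427 / 0.004705 = 1.7911
[A]2/[A]1 = 0.566 / 0.316 = 1.7911
n = ln(1.7911) / ln(1.7911) = 1.0
Nearest integer order:

1


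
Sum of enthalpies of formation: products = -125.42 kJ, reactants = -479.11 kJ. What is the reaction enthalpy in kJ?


dH_rxn = sum(dH_f products) - sum(dH_f reactants)
dH_rxn = -125.42 - (-479.11)
dH_rxn = 353.69 kJ:

353.69 kJ


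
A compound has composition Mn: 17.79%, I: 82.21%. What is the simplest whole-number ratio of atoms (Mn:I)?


Assume 100 g of compound, divide each mass% by atomic mass to get moles, then normalize by the smallest to get a raw atom ratio.
Moles per 100 g: Mn: 17.79/54.938 = 0.3238, I: 82.21/126.904 = 0.6478
Raw ratio (divide by min = 0.3238): Mn: 1.0, I: 2.001
Multiply by 1 to clear fractions: Mn: 1.0 ~= 1, I: 2.001 ~= 2
Reduce by GCD to get the simplest whole-number ratio:

1:2


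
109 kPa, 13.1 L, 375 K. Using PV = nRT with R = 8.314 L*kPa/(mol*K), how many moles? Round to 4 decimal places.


PV = nRT, solve for n = PV / (RT).
PV = 109 * 13.1 = 1427.9
RT = 8.314 * 375 = 3117.75
n = 1427.9 / 3117.75
n = 0.45799054 mol, rounded to 4 dp:

0.4580 mol


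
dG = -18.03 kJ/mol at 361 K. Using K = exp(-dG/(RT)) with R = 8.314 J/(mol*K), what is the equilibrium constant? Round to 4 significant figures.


dG is in kJ/mol; multiply by 1000 to match R in J/(mol*K).
RT = 8.314 * 361 = 3001.354 J/mol
exponent = -dG*1000 / (RT) = -(-18.03*1000) / 3001.354 = 6.00728871
K = exp(6.00728871)
K = 406.38001, rounded to 4 significant figures:

406.4


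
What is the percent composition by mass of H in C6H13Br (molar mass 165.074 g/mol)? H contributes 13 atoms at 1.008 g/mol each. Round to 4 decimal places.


pct = 100 * (n_elem * M_elem) / M_total
mass_contribution = 13 * 1.008 = 13.104 g/mol
pct = 100 * 13.104 / 165.074
pct = 7.93825799 %, rounded to 4 dp:

7.9383 %


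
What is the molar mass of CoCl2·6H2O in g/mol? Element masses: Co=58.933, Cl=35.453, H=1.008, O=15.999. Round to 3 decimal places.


M = sum(count * atomic_mass) over atoms.
M = 1*58.933 + 2*35.453 + 12*1.008 + 6*15.999
M = 58.933 + 70.906 + 12.096 + 95.994
M = 237.929 g/mol, rounded to 3 dp:

237.929 g/mol


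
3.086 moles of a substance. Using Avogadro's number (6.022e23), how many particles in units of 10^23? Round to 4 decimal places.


N = n * NA, then divide by 1e23 for the requested units.
N / 1e23 = n * 6.022
N / 1e23 = 3.086 * 6.022
N / 1e23 = 18.583892, rounded to 4 dp:

18.5839


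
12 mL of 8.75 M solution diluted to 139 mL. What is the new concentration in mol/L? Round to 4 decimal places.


Dilution: M1*V1 = M2*V2, solve for M2.
M2 = M1*V1 / V2
M2 = 8.75 * 12 / 139
M2 = 105.0 / 139
M2 = 0.75539568 mol/L, rounded to 4 dp:

0.7554 mol/L


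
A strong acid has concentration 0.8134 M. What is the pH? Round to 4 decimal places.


A strong acid dissociates completely, so [H+] equals the given concentration.
pH = -log10([H+]) = -log10(0.8134)
pH = 0.08969583, rounded to 4 dp:

0.0897


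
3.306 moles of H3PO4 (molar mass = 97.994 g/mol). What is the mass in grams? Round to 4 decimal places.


mass = n * M
mass = 3.306 * 97.994
mass = 323.968164 g, rounded to 4 dp:

323.9682 g


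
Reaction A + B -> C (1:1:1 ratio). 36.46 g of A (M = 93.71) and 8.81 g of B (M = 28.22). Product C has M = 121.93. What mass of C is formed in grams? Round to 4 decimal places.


Find moles of each reactant; the smaller value is the limiting reagent in a 1:1:1 reaction, so moles_C equals moles of the limiter.
n_A = mass_A / M_A = 36.46 / 93.71 = 0.389073 mol
n_B = mass_B / M_B = 8.81 / 28.22 = 0.31219 mol
Limiting reagent: B (smaller), n_limiting = 0.31219 mol
mass_C = n_limiting * M_C = 0.31219 * 121.93
mass_C = 38.0653267 g, rounded to 4 dp:

38.0653 g


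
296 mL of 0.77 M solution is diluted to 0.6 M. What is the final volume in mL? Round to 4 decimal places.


Dilution: M1*V1 = M2*V2, solve for V2.
V2 = M1*V1 / M2
V2 = 0.77 * 296 / 0.6
V2 = 227.92 / 0.6
V2 = 379.86666667 mL, rounded to 4 dp:

379.8667 mL


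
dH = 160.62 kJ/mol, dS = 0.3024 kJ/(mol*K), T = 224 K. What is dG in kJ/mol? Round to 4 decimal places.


Gibbs: dG = dH - T*dS (consistent units, dS already in kJ/(mol*K)).
T*dS = 224 * 0.3024 = 67.7376
dG = 160.62 - (67.7376)
dG = 92.8824 kJ/mol, rounded to 4 dp:

92.8824 kJ/mol


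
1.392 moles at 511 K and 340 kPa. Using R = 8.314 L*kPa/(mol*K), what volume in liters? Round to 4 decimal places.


PV = nRT, solve for V = nRT / P.
nRT = 1.392 * 8.314 * 511 = 5913.848
V = 5913.848 / 340
V = 17.39367059 L, rounded to 4 dp:

17.3937 L


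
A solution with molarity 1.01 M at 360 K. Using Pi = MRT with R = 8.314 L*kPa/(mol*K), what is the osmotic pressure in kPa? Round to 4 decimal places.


Osmotic pressure (van't Hoff): Pi = M*R*T.
RT = 8.314 * 360 = 2993.04
Pi = 1.01 * 2993.04
Pi = 3022.9704 kPa, rounded to 4 dp:

3022.9704 kPa


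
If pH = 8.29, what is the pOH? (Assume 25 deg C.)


At 25 deg C, pH + pOH = 14.
pOH = 14 - pH = 14 - 8.29
pOH = 5.71:

5.71


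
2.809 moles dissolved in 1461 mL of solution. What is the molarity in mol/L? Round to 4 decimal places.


Convert volume to liters: V_L = V_mL / 1000.
V_L = 1461 / 1000 = 1.461 L
M = n / V_L = 2.809 / 1.461
M = 1.92265572 mol/L, rounded to 4 dp:

1.9227 mol/L


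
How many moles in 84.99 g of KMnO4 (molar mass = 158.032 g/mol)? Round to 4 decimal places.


n = mass / M
n = 84.99 / 158.032
n = 0.53780247 mol, rounded to 4 dp:

0.5378 mol


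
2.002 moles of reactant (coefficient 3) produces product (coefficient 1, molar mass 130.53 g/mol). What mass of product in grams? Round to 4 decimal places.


Use the coefficient ratio to convert reactant moles to product moles, then multiply by the product's molar mass.
moles_P = moles_R * (coeff_P / coeff_R) = 2.002 * (1/3) = 0.667333
mass_P = moles_P * M_P = 0.667333 * 130.53
mass_P = 87.10697649 g, rounded to 4 dp:

87.1070 g


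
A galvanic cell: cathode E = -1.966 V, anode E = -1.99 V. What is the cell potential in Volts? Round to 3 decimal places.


Standard cell potential: E_cell = E_cathode - E_anode.
E_cell = -1.966 - (-1.99)
E_cell = 0.024 V, rounded to 3 dp:

0.024 V


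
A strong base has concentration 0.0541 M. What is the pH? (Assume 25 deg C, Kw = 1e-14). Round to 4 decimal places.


A strong base dissociates completely, so [OH-] equals the given concentration.
pOH = -log10([OH-]) = -log10(0.0541) = 1.266803
pH = 14 - pOH = 14 - 1.266803
pH = 12.733197, rounded to 4 dp:

12.7332


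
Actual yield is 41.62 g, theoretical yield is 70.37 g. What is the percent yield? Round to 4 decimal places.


% yield = 100 * actual / theoretical
% yield = 100 * 41.62 / 70.37
% yield = 59.14452181 %, rounded to 4 dp:

59.1445 %


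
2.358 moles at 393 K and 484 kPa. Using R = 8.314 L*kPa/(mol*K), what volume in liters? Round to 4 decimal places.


PV = nRT, solve for V = nRT / P.
nRT = 2.358 * 8.314 * 393 = 7704.5339
V = 7704.5339 / 484
V = 15.91845847 L, rounded to 4 dp:

15.9185 L


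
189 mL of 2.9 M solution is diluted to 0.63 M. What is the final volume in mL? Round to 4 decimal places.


Dilution: M1*V1 = M2*V2, solve for V2.
V2 = M1*V1 / M2
V2 = 2.9 * 189 / 0.63
V2 = 548.1 / 0.63
V2 = 870.0 mL, rounded to 4 dp:

870.0000 mL


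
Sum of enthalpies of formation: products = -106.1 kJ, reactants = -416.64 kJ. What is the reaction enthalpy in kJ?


dH_rxn = sum(dH_f products) - sum(dH_f reactants)
dH_rxn = -106.1 - (-416.64)
dH_rxn = 310.54 kJ:

310.54 kJ


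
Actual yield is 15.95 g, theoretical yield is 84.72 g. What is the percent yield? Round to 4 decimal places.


% yield = 100 * actual / theoretical
% yield = 100 * 15.95 / 84.72
% yield = 18.82672332 %, rounded to 4 dp:

18.8267 %


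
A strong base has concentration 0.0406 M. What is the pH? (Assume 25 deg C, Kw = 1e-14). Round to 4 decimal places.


A strong base dissociates completely, so [OH-] equals the given concentration.
pOH = -log10([OH-]) = -log10(0.0406) = 1.391474
pH = 14 - pOH = 14 - 1.391474
pH = 12.608526, rounded to 4 dp:

12.6085


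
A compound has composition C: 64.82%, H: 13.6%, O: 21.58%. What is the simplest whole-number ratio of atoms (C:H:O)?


Assume 100 g of compound, divide each mass% by atomic mass to get moles, then normalize by the smallest to get a raw atom ratio.
Moles per 100 g: C: 64.82/12.011 = 5.3967, H: 13.6/1.008 = 13.4921, O: 21.58/15.999 = 1.3488
Raw ratio (divide by min = 1.3488): C: 4.001, H: 10.003, O: 1.0
Multiply by 1 to clear fractions: C: 4.001 ~= 4, H: 10.003 ~= 10, O: 1.0 ~= 1
Reduce by GCD to get the simplest whole-number ratio:

4:10:1


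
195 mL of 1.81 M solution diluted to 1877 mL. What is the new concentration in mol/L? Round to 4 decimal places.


Dilution: M1*V1 = M2*V2, solve for M2.
M2 = M1*V1 / V2
M2 = 1.81 * 195 / 1877
M2 = 352.95 / 1877
M2 = 0.18803942 mol/L, rounded to 4 dp:

0.1880 mol/L


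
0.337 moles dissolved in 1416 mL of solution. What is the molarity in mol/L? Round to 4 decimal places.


Convert volume to liters: V_L = V_mL / 1000.
V_L = 1416 / 1000 = 1.416 L
M = n / V_L = 0.337 / 1.416
M = 0.23799435 mol/L, rounded to 4 dp:

0.2380 mol/L


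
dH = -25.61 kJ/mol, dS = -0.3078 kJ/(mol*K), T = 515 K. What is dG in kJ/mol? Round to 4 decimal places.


Gibbs: dG = dH - T*dS (consistent units, dS already in kJ/(mol*K)).
T*dS = 515 * -0.3078 = -158.517
dG = -25.61 - (-158.517)
dG = 132.907 kJ/mol, rounded to 4 dp:

132.9070 kJ/mol


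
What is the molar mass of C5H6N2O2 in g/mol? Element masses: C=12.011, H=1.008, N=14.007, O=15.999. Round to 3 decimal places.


M = sum(count * atomic_mass) over atoms.
M = 5*12.011 + 6*1.008 + 2*14.007 + 2*15.999
M = 60.055 + 6.048 + 28.014 + 31.998
M = 126.115 g/mol, rounded to 3 dp:

126.115 g/mol


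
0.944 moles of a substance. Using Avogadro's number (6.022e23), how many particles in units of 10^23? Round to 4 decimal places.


N = n * NA, then divide by 1e23 for the requested units.
N / 1e23 = n * 6.022
N / 1e23 = 0.944 * 6.022
N / 1e23 = 5.684768, rounded to 4 dp:

5.6848


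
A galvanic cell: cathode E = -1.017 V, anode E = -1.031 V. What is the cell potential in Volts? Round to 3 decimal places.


Standard cell potential: E_cell = E_cathode - E_anode.
E_cell = -1.017 - (-1.031)
E_cell = 0.014 V, rounded to 3 dp:

0.014 V


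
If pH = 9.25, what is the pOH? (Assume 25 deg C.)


At 25 deg C, pH + pOH = 14.
pOH = 14 - pH = 14 - 9.25
pOH = 4.75:

4.75


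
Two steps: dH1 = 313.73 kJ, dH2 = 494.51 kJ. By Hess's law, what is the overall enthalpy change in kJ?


Hess's law: enthalpy is a state function, so add the step enthalpies.
dH_total = dH1 + dH2 = 313.73 + (494.51)
dH_total = 808.24 kJ:

808.24 kJ


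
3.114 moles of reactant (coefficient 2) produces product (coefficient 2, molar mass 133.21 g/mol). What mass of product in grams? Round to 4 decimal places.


Use the coefficient ratio to convert reactant moles to product moles, then multiply by the product's molar mass.
moles_P = moles_R * (coeff_P / coeff_R) = 3.114 * (2/2) = 3.114
mass_P = moles_P * M_P = 3.114 * 133.21
mass_P = 414.81594 g, rounded to 4 dp:

414.8159 g


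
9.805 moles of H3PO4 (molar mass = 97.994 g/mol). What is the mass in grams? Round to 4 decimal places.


mass = n * M
mass = 9.805 * 97.994
mass = 960.83117 g, rounded to 4 dp:

960.8312 g


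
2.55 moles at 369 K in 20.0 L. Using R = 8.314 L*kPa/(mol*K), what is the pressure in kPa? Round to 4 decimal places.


PV = nRT, solve for P = nRT / V.
nRT = 2.55 * 8.314 * 369 = 7823.0583
P = 7823.0583 / 20.0
P = 391.152915 kPa, rounded to 4 dp:

391.1529 kPa


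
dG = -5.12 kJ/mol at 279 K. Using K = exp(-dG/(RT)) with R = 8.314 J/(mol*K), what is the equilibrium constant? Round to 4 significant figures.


dG is in kJ/mol; multiply by 1000 to match R in J/(mol*K).
RT = 8.314 * 279 = 2319.606 J/mol
exponent = -dG*1000 / (RT) = -(-5.12*1000) / 2319.606 = 2.20727141
K = exp(2.20727141)
K = 9.0908772, rounded to 4 significant figures:

9.091
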